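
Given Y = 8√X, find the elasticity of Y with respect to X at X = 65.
Elasticity = 1/2

Elasticity = (dY/dX) · (X/Y)

dY/dX = 4/√X
At X = 65: dY/dX = 4·√65/65, Y = 8·√65

Elasticity = (4·√65/65) · (65 / (8·√65)) = 1/2

Interpretation: for a small percentage change in X, the percentage change in Y is approximately 0.50 times as large.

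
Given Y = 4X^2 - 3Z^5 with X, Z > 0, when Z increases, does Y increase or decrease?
Y decreases

Taking the partial derivative:
∂Y/∂Z = -15Z^4

∂Y/∂Z = -15Z^4 < 0 (assuming positive values)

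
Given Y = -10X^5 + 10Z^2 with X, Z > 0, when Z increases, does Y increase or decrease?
Y increases

Taking the partial derivative:
∂Y/∂Z = 20Z

∂Y/∂Z = 20Z > 0 (assuming positive values)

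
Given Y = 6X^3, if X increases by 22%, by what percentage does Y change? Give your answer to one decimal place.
81.6%

For Y = 6X^3:
If X → X(1 + 0.22)
Then Y → Y · (1 + 0.22)^3
     ≈ Y · 1.8158

Percentage change = ((1 + 0.22)^3 − 1) × 100% ≈ 81.6%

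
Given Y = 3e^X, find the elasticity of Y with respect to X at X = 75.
Elasticity = 75

Elasticity = (dY/dX) · (X/Y)

dY/dX = 3·e^X
At X = 75: dY/dX = 3·e^75, Y = 3·e^75

Elasticity = (3·e^75) · (75 / (3·e^75)) = 75

Interpretation: for a small percentage change in X, the percentage change in Y is approximately 75.00 times as large.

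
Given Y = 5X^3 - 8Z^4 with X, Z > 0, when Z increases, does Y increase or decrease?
Y decreases

Taking the partial derivative:
∂Y/∂Z = -32Z^3

∂Y/∂Z = -32Z^3 < 0 (assuming positive values)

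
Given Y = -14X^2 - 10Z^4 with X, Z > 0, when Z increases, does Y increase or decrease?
Y decreases

Taking the partial derivative:
∂Y/∂Z = -40Z^3

∂Y/∂Z = -40Z^3 < 0 (assuming positive values)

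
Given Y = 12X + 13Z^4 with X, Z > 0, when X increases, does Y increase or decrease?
Y increases

Taking the partial derivative:
∂Y/∂X = 12

∂Y/∂X = 12 > 0 (assuming positive values)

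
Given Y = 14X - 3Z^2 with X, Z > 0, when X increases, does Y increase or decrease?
Y increases

Taking the partial derivative:
∂Y/∂X = 14

∂Y/∂X = 14 > 0 (assuming positive values)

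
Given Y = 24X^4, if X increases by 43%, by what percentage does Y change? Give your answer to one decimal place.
318.2%

For Y = 24X^4:
If X → X(1 + 0.43)
Then Y → Y · (1 + 0.43)^4
     ≈ Y · 4.1816

Percentage change = ((1 + 0.43)^4 − 1) × 100% ≈ 318.2%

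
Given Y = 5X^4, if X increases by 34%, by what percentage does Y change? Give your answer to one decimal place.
222.4%

For Y = 5X^4:
If X → X(1 + 0.34)
Then Y → Y · (1 + 0.34)^4
     ≈ Y · 3.2242

Percentage change = ((1 + 0.34)^4 − 1) × 100% ≈ 222.4%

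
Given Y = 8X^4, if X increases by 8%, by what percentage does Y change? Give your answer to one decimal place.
36.0%

For Y = 8X^4:
If X → X(1 + 0.08)
Then Y → Y · (1 + 0.08)^4
     ≈ Y · 1.3605

Percentage change = ((1 + 0.08)^4 − 1) × 100% ≈ 36.0%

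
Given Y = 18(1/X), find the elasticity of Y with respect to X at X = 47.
Elasticity = -1

Elasticity = (dY/dX) · (X/Y)

dY/dX = -18/X²
At X = 47: dY/dX = -18/2209, Y = 18/47

Elasticity = (-18/2209) · (47 / (18/47)) = -1

Interpretation: for a small percentage change in X, the percentage change in Y is approximately -1.00 times as large.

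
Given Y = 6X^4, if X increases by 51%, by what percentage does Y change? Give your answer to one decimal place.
419.9%

For Y = 6X^4:
If X → X(1 + 0.51)
Then Y → Y · (1 + 0.51)^4
     ≈ Y · 5.1989

Percentage change = ((1 + 0.51)^4 − 1) × 100% ≈ 419.9%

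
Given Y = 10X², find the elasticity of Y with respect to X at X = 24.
Elasticity = 2

Elasticity = (dY/dX) · (X/Y)

dY/dX = 20·X
At X = 24: dY/dX = 480, Y = 5760

Elasticity = 480 · (24 / 5760) = 2

Interpretation: for a small percentage change in X, the percentage change in Y is approximately 2.00 times as large.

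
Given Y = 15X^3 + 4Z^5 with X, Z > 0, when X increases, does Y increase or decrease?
Y increases

Taking the partial derivative:
∂Y/∂X = 45X^2

∂Y/∂X = 45X^2 > 0 (assuming positive values)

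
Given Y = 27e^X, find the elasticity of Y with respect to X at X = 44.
Elasticity = 44

Elasticity = (dY/dX) · (X/Y)

dY/dX = 27·e^X
At X = 44: dY/dX = 27·e^44, Y = 27·e^44

Elasticity = (27·e^44) · (44 / (27·e^44)) = 44

Interpretation: for a small percentage change in X, the percentage change in Y is approximately 44.00 times as large.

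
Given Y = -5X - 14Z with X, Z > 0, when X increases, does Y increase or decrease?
Y decreases

Taking the partial derivative:
∂Y/∂X = -5

∂Y/∂X = -5 < 0 (assuming positive values)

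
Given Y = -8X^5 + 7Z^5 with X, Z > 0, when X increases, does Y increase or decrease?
Y decreases

Taking the partial derivative:
∂Y/∂X = -40X^4

∂Y/∂X = -40X^4 < 0 (assuming positive values)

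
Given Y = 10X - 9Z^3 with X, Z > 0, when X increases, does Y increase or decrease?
Y increases

Taking the partial derivative:
∂Y/∂X = 10

∂Y/∂X = 10 > 0 (assuming positive values)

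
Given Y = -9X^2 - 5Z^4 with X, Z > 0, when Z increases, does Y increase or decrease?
Y decreases

Taking the partial derivative:
∂Y/∂Z = -20Z^3

∂Y/∂Z = -20Z^3 < 0 (assuming positive values)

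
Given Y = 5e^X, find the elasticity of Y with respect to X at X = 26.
Elasticity = 26

Elasticity = (dY/dX) · (X/Y)

dY/dX = 5·e^X
At X = 26: dY/dX = 5·e^26, Y = 5·e^26

Elasticity = (5·e^26) · (26 / (5·e^26)) = 26

Interpretation: for a small percentage change in X, the percentage change in Y is approximately 26.00 times as large.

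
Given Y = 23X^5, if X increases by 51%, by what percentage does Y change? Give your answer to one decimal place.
685.0%

For Y = 23X^5:
If X → X(1 + 0.51)
Then Y → Y · (1 + 0.51)^5
     ≈ Y · 7.8503

Percentage change = ((1 + 0.51)^5 − 1) × 100% ≈ 685.0%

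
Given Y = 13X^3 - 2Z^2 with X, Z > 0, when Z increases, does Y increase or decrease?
Y decreases

Taking the partial derivative:
∂Y/∂Z = -4Z

∂Y/∂Z = -4Z < 0 (assuming positive values)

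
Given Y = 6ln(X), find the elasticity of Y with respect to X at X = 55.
Elasticity = 1/ln(55) ≈ 0.2495

Elasticity = (dY/dX) · (X/Y)

dY/dX = 6/X
At X = 55: dY/dX = 6/55, Y = 6·ln(55)

Elasticity = (6/55) · (55 / (6·ln(55))) = 1/ln(55) ≈ 0.2495

Interpretation: for a small percentage change in X, the percentage change in Y is approximately 0.25 times as large.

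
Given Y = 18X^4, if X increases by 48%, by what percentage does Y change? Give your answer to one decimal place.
379.8%

For Y = 18X^4:
If X → X(1 + 0.48)
Then Y → Y · (1 + 0.48)^4
     ≈ Y · 4.7979

Percentage change = ((1 + 0.48)^4 − 1) × 100% ≈ 379.8%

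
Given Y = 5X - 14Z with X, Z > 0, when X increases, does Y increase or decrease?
Y increases

Taking the partial derivative:
∂Y/∂X = 5

∂Y/∂X = 5 > 0 (assuming positive values)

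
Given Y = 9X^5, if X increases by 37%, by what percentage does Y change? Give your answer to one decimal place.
382.6%

For Y = 9X^5:
If X → X(1 + 0.37)
Then Y → Y · (1 + 0.37)^5
     ≈ Y · 4.8262

Percentage change = ((1 + 0.37)^5 − 1) × 100% ≈ 382.6%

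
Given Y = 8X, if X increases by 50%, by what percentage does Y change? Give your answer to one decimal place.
50.0%

For Y = 8X:
If X → X(1 + 0.5)
Then Y → Y · (1 + 0.5)^1
     = Y · 1.5000

Percentage change = ((1 + 0.5)^1 − 1) × 100% = 50.0%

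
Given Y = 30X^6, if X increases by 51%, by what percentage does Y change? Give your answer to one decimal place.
1085.4%

For Y = 30X^6:
If X → X(1 + 0.51)
Then Y → Y · (1 + 0.51)^6
     ≈ Y · 11.8539

Percentage change = ((1 + 0.51)^6 − 1) × 100% ≈ 1085.4%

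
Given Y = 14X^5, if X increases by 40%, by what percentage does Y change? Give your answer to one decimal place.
437.8%

For Y = 14X^5:
If X → X(1 + 0.4)
Then Y → Y · (1 + 0.4)^5
     ≈ Y · 5.3782

Percentage change = ((1 + 0.4)^5 − 1) × 100% ≈ 437.8%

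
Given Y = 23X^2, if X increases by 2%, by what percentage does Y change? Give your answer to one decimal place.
4.0%

For Y = 23X^2:
If X → X(1 + 0.02)
Then Y → Y · (1 + 0.02)^2
     = Y · 1.0404

Percentage change = ((1 + 0.02)^2 − 1) × 100% ≈ 4.0%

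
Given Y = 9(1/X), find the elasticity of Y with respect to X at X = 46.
Elasticity = -1

Elasticity = (dY/dX) · (X/Y)

dY/dX = -9/X²
At X = 46: dY/dX = -9/2116, Y = 9/46

Elasticity = (-9/2116) · (46 / (9/46)) = -1

Interpretation: for a small percentage change in X, the percentage change in Y is approximately -1.00 times as large.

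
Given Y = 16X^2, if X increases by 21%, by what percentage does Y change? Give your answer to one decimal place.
46.4%

For Y = 16X^2:
If X → X(1 + 0.21)
Then Y → Y · (1 + 0.21)^2
     = Y · 1.4641

Percentage change = ((1 + 0.21)^2 − 1) × 100% ≈ 46.4%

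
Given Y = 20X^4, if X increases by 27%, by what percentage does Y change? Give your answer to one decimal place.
160.1%

For Y = 20X^4:
If X → X(1 + 0.27)
Then Y → Y · (1 + 0.27)^4
     ≈ Y · 2.6014

Percentage change = ((1 + 0.27)^4 − 1) × 100% ≈ 160.1%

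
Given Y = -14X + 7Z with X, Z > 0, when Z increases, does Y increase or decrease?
Y increases

Taking the partial derivative:
∂Y/∂Z = 7

∂Y/∂Z = 7 > 0 (assuming positive values)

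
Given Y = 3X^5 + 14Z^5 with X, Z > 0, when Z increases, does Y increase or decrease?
Y increases

Taking the partial derivative:
∂Y/∂Z = 70Z^4

∂Y/∂Z = 70Z^4 > 0 (assuming positive values)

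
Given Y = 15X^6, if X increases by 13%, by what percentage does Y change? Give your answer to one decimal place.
108.2%

For Y = 15X^6:
If X → X(1 + 0.13)
Then Y → Y · (1 + 0.13)^6
     ≈ Y · 2.0820

Percentage change = ((1 + 0.13)^6 − 1) × 100% ≈ 108.2%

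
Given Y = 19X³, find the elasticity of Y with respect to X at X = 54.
Elasticity = 3

Elasticity = (dY/dX) · (X/Y)

dY/dX = 57·X²
At X = 54: dY/dX = 166212, Y = 2991816

Elasticity = 166212 · (54 / 2991816) = 3

Interpretation: for a small percentage change in X, the percentage change in Y is approximately 3.00 times as large.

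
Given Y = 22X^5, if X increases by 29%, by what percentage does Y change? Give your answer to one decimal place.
257.2%

For Y = 22X^5:
If X → X(1 + 0.29)
Then Y → Y · (1 + 0.29)^5
     ≈ Y · 3.5723

Percentage change = ((1 + 0.29)^5 − 1) × 100% ≈ 257.2%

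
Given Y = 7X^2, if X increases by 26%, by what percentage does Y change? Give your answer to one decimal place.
58.8%

For Y = 7X^2:
If X → X(1 + 0.26)
Then Y → Y · (1 + 0.26)^2
     = Y · 1.5876

Percentage change = ((1 + 0.26)^2 − 1) × 100% ≈ 58.8%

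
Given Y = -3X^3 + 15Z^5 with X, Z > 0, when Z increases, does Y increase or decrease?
Y increases

Taking the partial derivative:
∂Y/∂Z = 75Z^4

∂Y/∂Z = 75Z^4 > 0 (assuming positive values)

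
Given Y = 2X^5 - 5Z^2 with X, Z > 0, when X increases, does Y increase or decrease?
Y increases

Taking the partial derivative:
∂Y/∂X = 10X^4

∂Y/∂X = 10X^4 > 0 (assuming positive values)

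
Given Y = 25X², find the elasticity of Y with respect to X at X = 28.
Elasticity = 2

Elasticity = (dY/dX) · (X/Y)

dY/dX = 50·X
At X = 28: dY/dX = 1400, Y = 19600

Elasticity = 1400 · (28 / 19600) = 2

Interpretation: for a small percentage change in X, the percentage change in Y is approximately 2.00 times as large.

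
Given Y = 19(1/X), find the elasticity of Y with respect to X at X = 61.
Elasticity = -1

Elasticity = (dY/dX) · (X/Y)

dY/dX = -19/X²
At X = 61: dY/dX = -19/3721, Y = 19/61

Elasticity = (-19/3721) · (61 / (19/61)) = -1

Interpretation: for a small percentage change in X, the percentage change in Y is approximately -1.00 times as large.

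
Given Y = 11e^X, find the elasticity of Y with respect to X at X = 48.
Elasticity = 48

Elasticity = (dY/dX) · (X/Y)

dY/dX = 11·e^X
At X = 48: dY/dX = 11·e^48, Y = 11·e^48

Elasticity = (11·e^48) · (48 / (11·e^48)) = 48

Interpretation: for a small percentage change in X, the percentage change in Y is approximately 48.00 times as large.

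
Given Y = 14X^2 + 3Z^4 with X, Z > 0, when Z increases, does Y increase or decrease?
Y increases

Taking the partial derivative:
∂Y/∂Z = 12Z^3

∂Y/∂Z = 12Z^3 > 0 (assuming positive values)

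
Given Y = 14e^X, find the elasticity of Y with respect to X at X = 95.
Elasticity = 95

Elasticity = (dY/dX) · (X/Y)

dY/dX = 14·e^X
At X = 95: dY/dX = 14·e^95, Y = 14·e^95

Elasticity = (14·e^95) · (95 / (14·e^95)) = 95

Interpretation: for a small percentage change in X, the percentage change in Y is approximately 95.00 times as large.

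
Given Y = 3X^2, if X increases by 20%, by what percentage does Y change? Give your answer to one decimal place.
44.0%

For Y = 3X^2:
If X → X(1 + 0.2)
Then Y → Y · (1 + 0.2)^2
     = Y · 1.4400

Percentage change = ((1 + 0.2)^2 − 1) × 100% = 44.0%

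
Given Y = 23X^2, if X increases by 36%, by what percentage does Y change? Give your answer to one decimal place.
85.0%

For Y = 23X^2:
If X → X(1 + 0.36)
Then Y → Y · (1 + 0.36)^2
     = Y · 1.8496

Percentage change = ((1 + 0.36)^2 − 1) × 100% ≈ 85.0%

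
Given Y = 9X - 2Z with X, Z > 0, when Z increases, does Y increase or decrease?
Y decreases

Taking the partial derivative:
∂Y/∂Z = -2

∂Y/∂Z = -2 < 0 (assuming positive values)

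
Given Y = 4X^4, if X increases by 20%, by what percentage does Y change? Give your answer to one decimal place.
107.4%

For Y = 4X^4:
If X → X(1 + 0.2)
Then Y → Y · (1 + 0.2)^4
     = Y · 2.0736

Percentage change = ((1 + 0.2)^4 − 1) × 100% ≈ 107.4%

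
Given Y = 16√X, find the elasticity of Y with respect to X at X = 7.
Elasticity = 1/2

Elasticity = (dY/dX) · (X/Y)

dY/dX = 8/√X
At X = 7: dY/dX = 8·√7/7, Y = 16·√7

Elasticity = (8·√7/7) · (7 / (16·√7)) = 1/2

Interpretation: for a small percentage change in X, the percentage change in Y is approximately 0.50 times as large.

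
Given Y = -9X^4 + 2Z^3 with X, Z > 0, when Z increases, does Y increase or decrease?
Y increases

Taking the partial derivative:
∂Y/∂Z = 6Z^2

∂Y/∂Z = 6Z^2 > 0 (assuming positive values)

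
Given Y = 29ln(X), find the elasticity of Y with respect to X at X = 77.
Elasticity = 1/ln(77) ≈ 0.2302

Elasticity = (dY/dX) · (X/Y)

dY/dX = 29/X
At X = 77: dY/dX = 29/77, Y = 29·ln(77)

Elasticity = (29/77) · (77 / (29·ln(77))) = 1/ln(77) ≈ 0.2302

Interpretation: for a small percentage change in X, the percentage change in Y is approximately 0.23 times as large.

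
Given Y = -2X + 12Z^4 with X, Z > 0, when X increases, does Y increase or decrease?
Y decreases

Taking the partial derivative:
∂Y/∂X = -2

∂Y/∂X = -2 < 0 (assuming positive values)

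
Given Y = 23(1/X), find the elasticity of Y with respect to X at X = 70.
Elasticity = -1

Elasticity = (dY/dX) · (X/Y)

dY/dX = -23/X²
At X = 70: dY/dX = -23/4900, Y = 23/70

Elasticity = (-23/4900) · (70 / (23/70)) = -1

Interpretation: for a small percentage change in X, the percentage change in Y is approximately -1.00 times as large.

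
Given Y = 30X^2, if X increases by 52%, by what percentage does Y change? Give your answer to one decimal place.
131.0%

For Y = 30X^2:
If X → X(1 + 0.52)
Then Y → Y · (1 + 0.52)^2
     = Y · 2.3104

Percentage change = ((1 + 0.52)^2 − 1) × 100% ≈ 131.0%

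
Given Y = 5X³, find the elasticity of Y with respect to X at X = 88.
Elasticity = 3

Elasticity = (dY/dX) · (X/Y)

dY/dX = 15·X²
At X = 88: dY/dX = 116160, Y = 3407360

Elasticity = 116160 · (88 / 3407360) = 3

Interpretation: for a small percentage change in X, the percentage change in Y is approximately 3.00 times as large.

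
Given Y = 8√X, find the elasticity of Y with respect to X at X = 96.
Elasticity = 1/2

Elasticity = (dY/dX) · (X/Y)

dY/dX = 4/√X
At X = 96: dY/dX = √6/6, Y = 32·√6

Elasticity = (√6/6) · (96 / (32·√6)) = 1/2

Interpretation: for a small percentage change in X, the percentage change in Y is approximately 0.50 times as large.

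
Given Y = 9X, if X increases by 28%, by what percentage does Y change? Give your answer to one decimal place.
28.0%

For Y = 9X:
If X → X(1 + 0.28)
Then Y → Y · (1 + 0.28)^1
     = Y · 1.2800

Percentage change = ((1 + 0.28)^1 − 1) × 100% = 28.0%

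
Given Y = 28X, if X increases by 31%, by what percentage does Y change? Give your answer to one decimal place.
31.0%

For Y = 28X:
If X → X(1 + 0.31)
Then Y → Y · (1 + 0.31)^1
     = Y · 1.3100

Percentage change = ((1 + 0.31)^1 − 1) × 100% = 31.0%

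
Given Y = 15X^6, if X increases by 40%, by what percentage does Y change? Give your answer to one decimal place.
653.0%

For Y = 15X^6:
If X → X(1 + 0.4)
Then Y → Y · (1 + 0.4)^6
     ≈ Y · 7.5295

Percentage change = ((1 + 0.4)^6 − 1) × 100% ≈ 653.0%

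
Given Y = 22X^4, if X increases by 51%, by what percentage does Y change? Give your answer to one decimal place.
419.9%

For Y = 22X^4:
If X → X(1 + 0.51)
Then Y → Y · (1 + 0.51)^4
     ≈ Y · 5.1989

Percentage change = ((1 + 0.51)^4 − 1) × 100% ≈ 419.9%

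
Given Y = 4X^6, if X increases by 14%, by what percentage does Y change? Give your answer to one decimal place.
119.5%

For Y = 4X^6:
If X → X(1 + 0.14)
Then Y → Y · (1 + 0.14)^6
     ≈ Y · 2.1950

Percentage change = ((1 + 0.14)^6 − 1) × 100% ≈ 119.5%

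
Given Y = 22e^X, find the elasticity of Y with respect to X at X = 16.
Elasticity = 16

Elasticity = (dY/dX) · (X/Y)

dY/dX = 22·e^X
At X = 16: dY/dX = 22·e^16, Y = 22·e^16

Elasticity = (22·e^16) · (16 / (22·e^16)) = 16

Interpretation: for a small percentage change in X, the percentage change in Y is approximately 16.00 times as large.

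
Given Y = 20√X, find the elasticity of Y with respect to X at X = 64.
Elasticity = 1/2

Elasticity = (dY/dX) · (X/Y)

dY/dX = 10/√X
At X = 64: dY/dX = 5/4, Y = 160

Elasticity = (5/4) · (64 / 160) = 1/2

Interpretation: for a small percentage change in X, the percentage change in Y is approximately 0.50 times as large.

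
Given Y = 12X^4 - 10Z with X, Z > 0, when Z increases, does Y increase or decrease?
Y decreases

Taking the partial derivative:
∂Y/∂Z = -10

∂Y/∂Z = -10 < 0 (assuming positive values)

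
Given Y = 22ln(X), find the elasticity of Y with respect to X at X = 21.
Elasticity = 1/ln(21) ≈ 0.3285

Elasticity = (dY/dX) · (X/Y)

dY/dX = 22/X
At X = 21: dY/dX = 22/21, Y = 22·ln(21)

Elasticity = (22/21) · (21 / (22·ln(21))) = 1/ln(21) ≈ 0.3285

Interpretation: for a small percentage change in X, the percentage change in Y is approximately 0.33 times as large.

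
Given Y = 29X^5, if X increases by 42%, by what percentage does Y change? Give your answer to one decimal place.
477.4%

For Y = 29X^5:
If X → X(1 + 0.42)
Then Y → Y · (1 + 0.42)^5
     ≈ Y · 5.7735

Percentage change = ((1 + 0.42)^5 − 1) × 100% ≈ 477.4%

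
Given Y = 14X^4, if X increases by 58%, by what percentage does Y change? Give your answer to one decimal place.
523.2%

For Y = 14X^4:
If X → X(1 + 0.58)
Then Y → Y · (1 + 0.58)^4
     ≈ Y · 6.2320

Percentage change = ((1 + 0.58)^4 − 1) × 100% ≈ 523.2%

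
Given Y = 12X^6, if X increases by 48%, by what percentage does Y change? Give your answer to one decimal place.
950.9%

For Y = 12X^6:
If X → X(1 + 0.48)
Then Y → Y · (1 + 0.48)^6
     ≈ Y · 10.5092

Percentage change = ((1 + 0.48)^6 − 1) × 100% ≈ 950.9%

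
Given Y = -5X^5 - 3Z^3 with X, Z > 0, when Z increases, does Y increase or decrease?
Y decreases

Taking the partial derivative:
∂Y/∂Z = -9Z^2

∂Y/∂Z = -9Z^2 < 0 (assuming positive values)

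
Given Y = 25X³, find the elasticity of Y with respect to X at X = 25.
Elasticity = 3

Elasticity = (dY/dX) · (X/Y)

dY/dX = 75·X²
At X = 25: dY/dX = 46875, Y = 390625

Elasticity = 46875 · (25 / 390625) = 3

Interpretation: for a small percentage change in X, the percentage change in Y is approximately 3.00 times as large.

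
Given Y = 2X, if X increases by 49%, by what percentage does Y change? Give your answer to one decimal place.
49.0%

For Y = 2X:
If X → X(1 + 0.49)
Then Y → Y · (1 + 0.49)^1
     = Y · 1.4900

Percentage change = ((1 + 0.49)^1 − 1) × 100% = 49.0%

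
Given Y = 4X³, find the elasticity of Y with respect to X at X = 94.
Elasticity = 3

Elasticity = (dY/dX) · (X/Y)

dY/dX = 12·X²
At X = 94: dY/dX = 106032, Y = 3322336

Elasticity = 106032 · (94 / 3322336) = 3

Interpretation: for a small percentage change in X, the percentage change in Y is approximately 3.00 times as large.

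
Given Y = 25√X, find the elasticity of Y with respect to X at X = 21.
Elasticity = 1/2

Elasticity = (dY/dX) · (X/Y)

dY/dX = 25/(2·√X)
At X = 21: dY/dX = 25·√21/42, Y = 25·√21

Elasticity = (25·√21/42) · (21 / (25·√21)) = 1/2

Interpretation: for a small percentage change in X, the percentage change in Y is approximately 0.50 times as large.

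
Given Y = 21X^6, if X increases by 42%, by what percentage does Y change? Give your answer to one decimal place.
719.8%

For Y = 21X^6:
If X → X(1 + 0.42)
Then Y → Y · (1 + 0.42)^6
     ≈ Y · 8.1984

Percentage change = ((1 + 0.42)^6 − 1) × 100% ≈ 719.8%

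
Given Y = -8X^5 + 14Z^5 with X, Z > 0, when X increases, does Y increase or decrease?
Y decreases

Taking the partial derivative:
∂Y/∂X = -40X^4

∂Y/∂X = -40X^4 < 0 (assuming positive values)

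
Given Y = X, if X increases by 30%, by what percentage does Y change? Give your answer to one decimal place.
30.0%

For Y = X:
If X → X(1 + 0.3)
Then Y → Y · (1 + 0.3)^1
     = Y · 1.3000

Percentage change = ((1 + 0.3)^1 − 1) × 100% = 30.0%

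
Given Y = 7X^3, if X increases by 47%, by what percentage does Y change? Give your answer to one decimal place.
217.7%

For Y = 7X^3:
If X → X(1 + 0.47)
Then Y → Y · (1 + 0.47)^3
     ≈ Y · 3.1765

Percentage change = ((1 + 0.47)^3 − 1) × 100% ≈ 217.7%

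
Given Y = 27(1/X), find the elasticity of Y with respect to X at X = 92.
Elasticity = -1

Elasticity = (dY/dX) · (X/Y)

dY/dX = -27/X²
At X = 92: dY/dX = -27/8464, Y = 27/92

Elasticity = (-27/8464) · (92 / (27/92)) = -1

Interpretation: for a small percentage change in X, the percentage change in Y is approximately -1.00 times as large.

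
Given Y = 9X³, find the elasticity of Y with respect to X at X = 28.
Elasticity = 3

Elasticity = (dY/dX) · (X/Y)

dY/dX = 27·X²
At X = 28: dY/dX = 21168, Y = 197568

Elasticity = 21168 · (28 / 197568) = 3

Interpretation: for a small percentage change in X, the percentage change in Y is approximately 3.00 times as large.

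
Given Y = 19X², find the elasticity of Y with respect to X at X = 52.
Elasticity = 2

Elasticity = (dY/dX) · (X/Y)

dY/dX = 38·X
At X = 52: dY/dX = 1976, Y = 51376

Elasticity = 1976 · (52 / 51376) = 2

Interpretation: for a small percentage change in X, the percentage change in Y is approximately 2.00 times as large.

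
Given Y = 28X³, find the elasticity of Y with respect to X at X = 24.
Elasticity = 3

Elasticity = (dY/dX) · (X/Y)

dY/dX = 84·X²
At X = 24: dY/dX = 48384, Y = 387072

Elasticity = 48384 · (24 / 387072) = 3

Interpretation: for a small percentage change in X, the percentage change in Y is approximately 3.00 times as large.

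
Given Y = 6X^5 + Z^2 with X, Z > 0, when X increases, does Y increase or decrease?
Y increases

Taking the partial derivative:
∂Y/∂X = 30X^4

∂Y/∂X = 30X^4 > 0 (assuming positive values)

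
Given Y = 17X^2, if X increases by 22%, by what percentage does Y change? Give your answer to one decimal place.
48.8%

For Y = 17X^2:
If X → X(1 + 0.22)
Then Y → Y · (1 + 0.22)^2
     = Y · 1.4884

Percentage change = ((1 + 0.22)^2 − 1) × 100% ≈ 48.8%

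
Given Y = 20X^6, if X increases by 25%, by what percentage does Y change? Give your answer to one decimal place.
281.5%

For Y = 20X^6:
If X → X(1 + 0.25)
Then Y → Y · (1 + 0.25)^6
     ≈ Y · 3.8147

Percentage change = ((1 + 0.25)^6 − 1) × 100% ≈ 281.5%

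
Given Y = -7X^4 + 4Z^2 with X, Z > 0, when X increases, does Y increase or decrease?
Y decreases

Taking the partial derivative:
∂Y/∂X = -28X^3

∂Y/∂X = -28X^3 < 0 (assuming positive values)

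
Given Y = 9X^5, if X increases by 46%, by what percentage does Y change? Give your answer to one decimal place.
563.4%

For Y = 9X^5:
If X → X(1 + 0.46)
Then Y → Y · (1 + 0.46)^5
     ≈ Y · 6.6338

Percentage change = ((1 + 0.46)^5 − 1) × 100% ≈ 563.4%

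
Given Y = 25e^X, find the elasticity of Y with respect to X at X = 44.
Elasticity = 44

Elasticity = (dY/dX) · (X/Y)

dY/dX = 25·e^X
At X = 44: dY/dX = 25·e^44, Y = 25·e^44

Elasticity = (25·e^44) · (44 / (25·e^44)) = 44

Interpretation: for a small percentage change in X, the percentage change in Y is approximately 44.00 times as large.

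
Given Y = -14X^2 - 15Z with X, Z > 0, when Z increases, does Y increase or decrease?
Y decreases

Taking the partial derivative:
∂Y/∂Z = -15

∂Y/∂Z = -15 < 0 (assuming positive values)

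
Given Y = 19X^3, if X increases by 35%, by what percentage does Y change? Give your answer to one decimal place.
146.0%

For Y = 19X^3:
If X → X(1 + 0.35)
Then Y → Y · (1 + 0.35)^3
     ≈ Y · 2.4604

Percentage change = ((1 + 0.35)^3 − 1) × 100% ≈ 146.0%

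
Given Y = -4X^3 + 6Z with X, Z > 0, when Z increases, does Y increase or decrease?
Y increases

Taking the partial derivative:
∂Y/∂Z = 6

∂Y/∂Z = 6 > 0 (assuming positive values)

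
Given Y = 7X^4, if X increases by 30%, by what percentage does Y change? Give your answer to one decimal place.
185.6%

For Y = 7X^4:
If X → X(1 + 0.3)
Then Y → Y · (1 + 0.3)^4
     = Y · 2.8561

Percentage change = ((1 + 0.3)^4 − 1) × 100% ≈ 185.6%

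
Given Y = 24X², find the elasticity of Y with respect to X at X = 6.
Elasticity = 2

Elasticity = (dY/dX) · (X/Y)

dY/dX = 48·X
At X = 6: dY/dX = 288, Y = 864

Elasticity = 288 · (6 / 864) = 2

Interpretation: for a small percentage change in X, the percentage change in Y is approximately 2.00 times as large.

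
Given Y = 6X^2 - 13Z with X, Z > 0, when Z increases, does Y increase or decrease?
Y decreases

Taking the partial derivative:
∂Y/∂Z = -13

∂Y/∂Z = -13 < 0 (assuming positive values)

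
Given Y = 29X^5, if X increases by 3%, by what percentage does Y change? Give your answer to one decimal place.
15.9%

For Y = 29X^5:
If X → X(1 + 0.03)
Then Y → Y · (1 + 0.03)^5
     ≈ Y · 1.1593

Percentage change = ((1 + 0.03)^5 − 1) × 100% ≈ 15.9%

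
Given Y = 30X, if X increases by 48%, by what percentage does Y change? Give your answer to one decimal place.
48.0%

For Y = 30X:
If X → X(1 + 0.48)
Then Y → Y · (1 + 0.48)^1
     = Y · 1.4800

Percentage change = ((1 + 0.48)^1 − 1) × 100% = 48.0%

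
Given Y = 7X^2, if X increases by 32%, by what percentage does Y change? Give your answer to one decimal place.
74.2%

For Y = 7X^2:
If X → X(1 + 0.32)
Then Y → Y · (1 + 0.32)^2
     = Y · 1.7424

Percentage change = ((1 + 0.32)^2 − 1) × 100% ≈ 74.2%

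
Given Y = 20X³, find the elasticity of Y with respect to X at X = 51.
Elasticity = 3

Elasticity = (dY/dX) · (X/Y)

dY/dX = 60·X²
At X = 51: dY/dX = 156060, Y = 2653020

Elasticity = 156060 · (51 / 2653020) = 3

Interpretation: for a small percentage change in X, the percentage change in Y is approximately 3.00 times as large.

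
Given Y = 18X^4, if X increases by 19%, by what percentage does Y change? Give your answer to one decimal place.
100.5%

For Y = 18X^4:
If X → X(1 + 0.19)
Then Y → Y · (1 + 0.19)^4
     ≈ Y · 2.0053

Percentage change = ((1 + 0.19)^4 − 1) × 100% ≈ 100.5%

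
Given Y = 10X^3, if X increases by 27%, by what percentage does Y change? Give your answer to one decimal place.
104.8%

For Y = 10X^3:
If X → X(1 + 0.27)
Then Y → Y · (1 + 0.27)^3
     ≈ Y · 2.0484

Percentage change = ((1 + 0.27)^3 − 1) × 100% ≈ 104.8%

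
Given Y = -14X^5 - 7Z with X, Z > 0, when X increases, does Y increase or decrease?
Y decreases

Taking the partial derivative:
∂Y/∂X = -70X^4

∂Y/∂X = -70X^4 < 0 (assuming positive values)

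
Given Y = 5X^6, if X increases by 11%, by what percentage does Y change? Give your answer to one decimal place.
87.0%

For Y = 5X^6:
If X → X(1 + 0.11)
Then Y → Y · (1 + 0.11)^6
     ≈ Y · 1.8704

Percentage change = ((1 + 0.11)^6 − 1) × 100% ≈ 87.0%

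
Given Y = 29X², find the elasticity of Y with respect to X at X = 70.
Elasticity = 2

Elasticity = (dY/dX) · (X/Y)

dY/dX = 58·X
At X = 70: dY/dX = 4060, Y = 142100

Elasticity = 4060 · (70 / 142100) = 2

Interpretation: for a small percentage change in X, the percentage change in Y is approximately 2.00 times as large.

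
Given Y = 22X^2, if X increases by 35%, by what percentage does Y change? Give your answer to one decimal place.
82.3%

For Y = 22X^2:
If X → X(1 + 0.35)
Then Y → Y · (1 + 0.35)^2
     = Y · 1.8225

Percentage change = ((1 + 0.35)^2 − 1) × 100% ≈ 82.3%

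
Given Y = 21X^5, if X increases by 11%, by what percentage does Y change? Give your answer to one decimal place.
68.5%

For Y = 21X^5:
If X → X(1 + 0.11)
Then Y → Y · (1 + 0.11)^5
     ≈ Y · 1.6851

Percentage change = ((1 + 0.11)^5 − 1) × 100% ≈ 68.5%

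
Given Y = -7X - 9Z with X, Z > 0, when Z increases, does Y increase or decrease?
Y decreases

Taking the partial derivative:
∂Y/∂Z = -9

∂Y/∂Z = -9 < 0 (assuming positive values)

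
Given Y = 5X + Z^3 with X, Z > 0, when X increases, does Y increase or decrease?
Y increases

Taking the partial derivative:
∂Y/∂X = 5

∂Y/∂X = 5 > 0 (assuming positive values)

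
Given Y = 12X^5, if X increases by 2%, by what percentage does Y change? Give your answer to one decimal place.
10.4%

For Y = 12X^5:
If X → X(1 + 0.02)
Then Y → Y · (1 + 0.02)^5
     ≈ Y · 1.1041

Percentage change = ((1 + 0.02)^5 − 1) × 100% ≈ 10.4%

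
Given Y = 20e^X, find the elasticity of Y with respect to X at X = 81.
Elasticity = 81

Elasticity = (dY/dX) · (X/Y)

dY/dX = 20·e^X
At X = 81: dY/dX = 20·e^81, Y = 20·e^81

Elasticity = (20·e^81) · (81 / (20·e^81)) = 81

Interpretation: for a small percentage change in X, the percentage change in Y is approximately 81.00 times as large.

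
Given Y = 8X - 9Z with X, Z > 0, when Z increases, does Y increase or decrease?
Y decreases

Taking the partial derivative:
∂Y/∂Z = -9

∂Y/∂Z = -9 < 0 (assuming positive values)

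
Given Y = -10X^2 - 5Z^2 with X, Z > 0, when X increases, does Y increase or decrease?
Y decreases

Taking the partial derivative:
∂Y/∂X = -20X

∂Y/∂X = -20X < 0 (assuming positive values)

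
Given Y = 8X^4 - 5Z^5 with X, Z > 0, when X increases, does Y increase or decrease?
Y increases

Taking the partial derivative:
∂Y/∂X = 32X^3

∂Y/∂X = 32X^3 > 0 (assuming positive values)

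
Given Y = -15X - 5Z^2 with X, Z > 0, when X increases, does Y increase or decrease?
Y decreases

Taking the partial derivative:
∂Y/∂X = -15

∂Y/∂X = -15 < 0 (assuming positive values)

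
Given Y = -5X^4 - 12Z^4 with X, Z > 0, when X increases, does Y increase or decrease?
Y decreases

Taking the partial derivative:
∂Y/∂X = -20X^3

∂Y/∂X = -20X^3 < 0 (assuming positive values)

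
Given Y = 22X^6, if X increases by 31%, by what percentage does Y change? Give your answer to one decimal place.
405.4%

For Y = 22X^6:
If X → X(1 + 0.31)
Then Y → Y · (1 + 0.31)^6
     ≈ Y · 5.0539

Percentage change = ((1 + 0.31)^6 − 1) × 100% ≈ 405.4%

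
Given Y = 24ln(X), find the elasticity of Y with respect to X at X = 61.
Elasticity = 1/ln(61) ≈ 0.2433

Elasticity = (dY/dX) · (X/Y)

dY/dX = 24/X
At X = 61: dY/dX = 24/61, Y = 24·ln(61)

Elasticity = (24/61) · (61 / (24·ln(61))) = 1/ln(61) ≈ 0.2433

Interpretation: for a small percentage change in X, the percentage change in Y is approximately 0.24 times as large.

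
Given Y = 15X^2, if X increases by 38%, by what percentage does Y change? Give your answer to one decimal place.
90.4%

For Y = 15X^2:
If X → X(1 + 0.38)
Then Y → Y · (1 + 0.38)^2
     = Y · 1.9044

Percentage change = ((1 + 0.38)^2 − 1) × 100% ≈ 90.4%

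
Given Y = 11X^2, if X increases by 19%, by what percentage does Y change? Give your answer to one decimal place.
41.6%

For Y = 11X^2:
If X → X(1 + 0.19)
Then Y → Y · (1 + 0.19)^2
     = Y · 1.4161

Percentage change = ((1 + 0.19)^2 − 1) × 100% ≈ 41.6%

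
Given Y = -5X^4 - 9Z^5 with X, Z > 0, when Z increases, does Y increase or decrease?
Y decreases

Taking the partial derivative:
∂Y/∂Z = -45Z^4

∂Y/∂Z = -45Z^4 < 0 (assuming positive values)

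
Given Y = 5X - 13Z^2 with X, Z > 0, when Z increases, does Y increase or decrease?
Y decreases

Taking the partial derivative:
∂Y/∂Z = -26Z

∂Y/∂Z = -26Z < 0 (assuming positive values)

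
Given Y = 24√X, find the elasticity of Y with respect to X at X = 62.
Elasticity = 1/2

Elasticity = (dY/dX) · (X/Y)

dY/dX = 12/√X
At X = 62: dY/dX = 6·√62/31, Y = 24·√62

Elasticity = (6·√62/31) · (62 / (24·√62)) = 1/2

Interpretation: for a small percentage change in X, the percentage change in Y is approximately 0.50 times as large.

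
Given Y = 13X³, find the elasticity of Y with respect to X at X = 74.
Elasticity = 3

Elasticity = (dY/dX) · (X/Y)

dY/dX = 39·X²
At X = 74: dY/dX = 213564, Y = 5267912

Elasticity = 213564 · (74 / 5267912) = 3

Interpretation: for a small percentage change in X, the percentage change in Y is approximately 3.00 times as large.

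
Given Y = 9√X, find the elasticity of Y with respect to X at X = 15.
Elasticity = 1/2

Elasticity = (dY/dX) · (X/Y)

dY/dX = 9/(2·√X)
At X = 15: dY/dX = 3·√15/10, Y = 9·√15

Elasticity = (3·√15/10) · (15 / (9·√15)) = 1/2

Interpretation: for a small percentage change in X, the percentage change in Y is approximately 0.50 times as large.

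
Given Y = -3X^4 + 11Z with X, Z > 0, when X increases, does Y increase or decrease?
Y decreases

Taking the partial derivative:
∂Y/∂X = -12X^3

∂Y/∂X = -12X^3 < 0 (assuming positive values)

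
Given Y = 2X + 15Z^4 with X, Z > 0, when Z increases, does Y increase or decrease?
Y increases

Taking the partial derivative:
∂Y/∂Z = 60Z^3

∂Y/∂Z = 60Z^3 > 0 (assuming positive values)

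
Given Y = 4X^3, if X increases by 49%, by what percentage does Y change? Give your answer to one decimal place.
230.8%

For Y = 4X^3:
If X → X(1 + 0.49)
Then Y → Y · (1 + 0.49)^3
     ≈ Y · 3.3079

Percentage change = ((1 + 0.49)^3 − 1) × 100% ≈ 230.8%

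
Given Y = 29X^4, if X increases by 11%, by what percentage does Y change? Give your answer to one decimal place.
51.8%

For Y = 29X^4:
If X → X(1 + 0.11)
Then Y → Y · (1 + 0.11)^4
     ≈ Y · 1.5181

Percentage change = ((1 + 0.11)^4 − 1) × 100% ≈ 51.8%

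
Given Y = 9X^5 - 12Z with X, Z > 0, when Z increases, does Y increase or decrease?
Y decreases

Taking the partial derivative:
∂Y/∂Z = -12

∂Y/∂Z = -12 < 0 (assuming positive values)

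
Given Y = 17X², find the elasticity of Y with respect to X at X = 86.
Elasticity = 2

Elasticity = (dY/dX) · (X/Y)

dY/dX = 34·X
At X = 86: dY/dX = 2924, Y = 125732

Elasticity = 2924 · (86 / 125732) = 2

Interpretation: for a small percentage change in X, the percentage change in Y is approximately 2.00 times as large.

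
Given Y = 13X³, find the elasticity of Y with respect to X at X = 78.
Elasticity = 3

Elasticity = (dY/dX) · (X/Y)

dY/dX = 39·X²
At X = 78: dY/dX = 237276, Y = 6169176

Elasticity = 237276 · (78 / 6169176) = 3

Interpretation: for a small percentage change in X, the percentage change in Y is approximately 3.00 times as large.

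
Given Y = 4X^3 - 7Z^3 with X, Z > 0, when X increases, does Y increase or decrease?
Y increases

Taking the partial derivative:
∂Y/∂X = 12X^2

∂Y/∂X = 12X^2 > 0 (assuming positive values)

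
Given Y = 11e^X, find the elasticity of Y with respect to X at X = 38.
Elasticity = 38

Elasticity = (dY/dX) · (X/Y)

dY/dX = 11·e^X
At X = 38: dY/dX = 11·e^38, Y = 11·e^38

Elasticity = (11·e^38) · (38 / (11·e^38)) = 38

Interpretation: for a small percentage change in X, the percentage change in Y is approximately 38.00 times as large.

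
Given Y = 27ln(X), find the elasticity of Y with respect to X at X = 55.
Elasticity = 1/ln(55) ≈ 0.2495

Elasticity = (dY/dX) · (X/Y)

dY/dX = 27/X
At X = 55: dY/dX = 27/55, Y = 27·ln(55)

Elasticity = (27/55) · (55 / (27·ln(55))) = 1/ln(55) ≈ 0.2495

Interpretation: for a small percentage change in X, the percentage change in Y is approximately 0.25 times as large.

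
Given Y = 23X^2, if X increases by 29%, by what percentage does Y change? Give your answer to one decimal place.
66.4%

For Y = 23X^2:
If X → X(1 + 0.29)
Then Y → Y · (1 + 0.29)^2
     = Y · 1.6641

Percentage change = ((1 + 0.29)^2 − 1) × 100% ≈ 66.4%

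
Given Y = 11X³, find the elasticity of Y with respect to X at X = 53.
Elasticity = 3

Elasticity = (dY/dX) · (X/Y)

dY/dX = 33·X²
At X = 53: dY/dX = 92697, Y = 1637647

Elasticity = 92697 · (53 / 1637647) = 3

Interpretation: for a small percentage change in X, the percentage change in Y is approximately 3.00 times as large.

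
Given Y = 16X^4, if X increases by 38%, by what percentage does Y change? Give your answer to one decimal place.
262.7%

For Y = 16X^4:
If X → X(1 + 0.38)
Then Y → Y · (1 + 0.38)^4
     ≈ Y · 3.6267

Percentage change = ((1 + 0.38)^4 − 1) × 100% ≈ 262.7%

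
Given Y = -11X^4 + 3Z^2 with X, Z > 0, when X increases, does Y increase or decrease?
Y decreases

Taking the partial derivative:
∂Y/∂X = -44X^3

∂Y/∂X = -44X^3 < 0 (assuming positive values)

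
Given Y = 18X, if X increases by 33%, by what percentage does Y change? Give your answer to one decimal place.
33.0%

For Y = 18X:
If X → X(1 + 0.33)
Then Y → Y · (1 + 0.33)^1
     = Y · 1.3300

Percentage change = ((1 + 0.33)^1 − 1) × 100% = 33.0%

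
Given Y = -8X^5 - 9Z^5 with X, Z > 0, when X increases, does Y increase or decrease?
Y decreases

Taking the partial derivative:
∂Y/∂X = -40X^4

∂Y/∂X = -40X^4 < 0 (assuming positive values)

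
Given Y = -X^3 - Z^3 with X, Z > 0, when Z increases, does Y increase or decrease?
Y decreases

Taking the partial derivative:
∂Y/∂Z = -3Z^2

∂Y/∂Z = -3Z^2 < 0 (assuming positive values)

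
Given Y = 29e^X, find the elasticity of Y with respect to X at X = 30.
Elasticity = 30

Elasticity = (dY/dX) · (X/Y)

dY/dX = 29·e^X
At X = 30: dY/dX = 29·e^30, Y = 29·e^30

Elasticity = (29·e^30) · (30 / (29·e^30)) = 30

Interpretation: for a small percentage change in X, the percentage change in Y is approximately 30.00 times as large.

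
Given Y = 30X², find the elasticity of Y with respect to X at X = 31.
Elasticity = 2

Elasticity = (dY/dX) · (X/Y)

dY/dX = 60·X
At X = 31: dY/dX = 1860, Y = 28830

Elasticity = 1860 · (31 / 28830) = 2

Interpretation: for a small percentage change in X, the percentage change in Y is approximately 2.00 times as large.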